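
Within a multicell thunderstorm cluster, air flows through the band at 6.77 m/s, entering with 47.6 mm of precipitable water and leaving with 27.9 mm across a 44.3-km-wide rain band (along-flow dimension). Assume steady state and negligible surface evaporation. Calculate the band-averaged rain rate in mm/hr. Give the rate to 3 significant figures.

R ≈ 10.8 mm/hr

Column moisture flux per unit crosswind length is F = V × PW.
Inflow: F_in = 6.77 × 47.6 = 322.252 mm·m/s
Outflow: F_out = 6.77 × 27.9 = 188.883 mm·m/s
Steady-state rate R = (F_in − F_out)/L = (322.252 − 188.883) / 44300 m = 3.011e-03 mm/s.
R = 3.011e-03 × 3600 = 10.8 mm/hr.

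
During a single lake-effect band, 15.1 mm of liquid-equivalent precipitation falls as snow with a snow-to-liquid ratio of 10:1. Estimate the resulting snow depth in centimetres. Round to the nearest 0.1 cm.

snow depth ≈ 15.1 cm

Snow depth = liquid × ratio = 15.1 mm × 10 = 151 mm = 15.1 cm.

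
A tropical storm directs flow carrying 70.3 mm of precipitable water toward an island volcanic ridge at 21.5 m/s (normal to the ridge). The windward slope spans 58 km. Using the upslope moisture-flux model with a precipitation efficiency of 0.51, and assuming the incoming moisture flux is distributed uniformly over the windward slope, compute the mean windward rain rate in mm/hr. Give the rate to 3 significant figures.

Incoming column moisture flux per unit ridge length: F = V × PW = 21.5 × 70.3 = 1511.45 mm·m/s.
Spread over the 58 km slope with efficiency ε = 0.51: R = ε·F/W = 0.51 × 1511.45 / 58000 m = 1.329e-02 mm/s.
R = 1.329e-02 × 3600 = 47.8 mm/hr.

R ≈ 47.8 mm/hr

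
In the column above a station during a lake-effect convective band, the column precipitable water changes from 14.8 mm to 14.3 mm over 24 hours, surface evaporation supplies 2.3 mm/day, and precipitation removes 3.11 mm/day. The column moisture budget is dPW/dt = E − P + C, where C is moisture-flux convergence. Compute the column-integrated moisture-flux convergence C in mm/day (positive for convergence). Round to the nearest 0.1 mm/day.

C ≈ 0.3 mm/day

dPW/dt = (14.3 − 14.8) mm / (24/24 day) = -0.500 mm/day.
C = dPW/dt − E + P = (-0.500) − 2.3 + 3.11 = 0.3 mm/day.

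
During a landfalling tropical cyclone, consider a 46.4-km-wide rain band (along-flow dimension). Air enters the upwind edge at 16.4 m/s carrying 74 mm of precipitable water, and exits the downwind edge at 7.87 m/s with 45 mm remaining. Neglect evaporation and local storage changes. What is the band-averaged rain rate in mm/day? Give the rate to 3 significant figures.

R ≈ 1600 mm/day

Column moisture flux per unit crosswind length is F = V × PW.
Inflow: F_in = 16.4 × 74 = 1213.6 mm·m/s
Outflow: F_out = 7.87 × 45 = 354.15 mm·m/s
Steady-state rate R = (F_in − F_out)/L = (1213.6 − 354.15) / 46400 m = 1.852e-02 mm/s.
R = 1.852e-02 × 3600 × 24 = 1600 mm/day.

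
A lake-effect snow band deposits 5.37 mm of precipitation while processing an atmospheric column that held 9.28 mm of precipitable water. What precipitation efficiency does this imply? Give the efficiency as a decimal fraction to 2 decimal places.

ε ≈ 0.58

ε = precipitation / PW = 5.37 / 9.28 = 0.58.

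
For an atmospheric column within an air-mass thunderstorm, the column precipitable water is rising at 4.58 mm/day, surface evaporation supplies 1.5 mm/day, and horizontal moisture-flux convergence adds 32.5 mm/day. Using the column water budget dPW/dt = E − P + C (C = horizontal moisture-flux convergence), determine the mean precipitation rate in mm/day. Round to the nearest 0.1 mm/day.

dPW/dt = +4.58 mm/day.
P = E + C − dPW/dt = 1.5 + (32.5) − (+4.58) = 29.4 mm/day.

P ≈ 29.4 mm/day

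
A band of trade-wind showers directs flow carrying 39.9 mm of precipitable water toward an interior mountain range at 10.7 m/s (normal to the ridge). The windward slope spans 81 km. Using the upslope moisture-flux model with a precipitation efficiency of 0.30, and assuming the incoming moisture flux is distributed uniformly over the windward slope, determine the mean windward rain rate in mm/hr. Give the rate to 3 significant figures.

Incoming column moisture flux per unit ridge length: F = V × PW = 10.7 × 39.9 = 426.93 mm·m/s.
Spread over the 81 km slope with efficiency ε = 0.30: R = ε·F/W = 0.30 × 426.93 / 81000 m = 1.581e-03 mm/s.
R = 1.581e-03 × 3600 = 5.69 mm/hr.

R ≈ 5.69 mm/hr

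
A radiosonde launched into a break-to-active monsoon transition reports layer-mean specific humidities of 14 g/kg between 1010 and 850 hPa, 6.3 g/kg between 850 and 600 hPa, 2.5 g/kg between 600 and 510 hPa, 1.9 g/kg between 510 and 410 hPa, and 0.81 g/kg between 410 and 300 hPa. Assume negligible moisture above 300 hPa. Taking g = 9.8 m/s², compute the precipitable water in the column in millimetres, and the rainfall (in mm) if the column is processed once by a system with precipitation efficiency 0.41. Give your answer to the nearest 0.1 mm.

Precipitable water is the column-integrated vapour mass per unit area: PW = (1/g) Σ q̄ Δp, with q in kg/kg and Δp in Pa (1 kg/m² of water = 1 mm).
Layer 1010–850 hPa: Δp = 160 hPa = 16000 Pa, q̄ = 0.014 kg/kg → 0.014 × 16000 / 9.8 = 22.86 mm
Layer 850–600 hPa: Δp = 250 hPa = 25000 Pa, q̄ = 0.0063 kg/kg → 0.0063 × 25000 / 9.8 = 16.07 mm
Layer 600–510 hPa: Δp = 90 hPa = 9000 Pa, q̄ = 0.0025 kg/kg → 0.0025 × 9000 / 9.8 = 2.30 mm
Layer 510–410 hPa: Δp = 100 hPa = 10000 Pa, q̄ = 0.0019 kg/kg → 0.0019 × 10000 / 9.8 = 1.94 mm
Layer 410–300 hPa: Δp = 110 hPa = 11000 Pa, q̄ = 0.00081 kg/kg → 0.00081 × 11000 / 9.8 = 0.91 mm
PW = 22.86 + 16.07 + 2.30 + 1.94 + 0.91 = 44.08 ≈ 44.1 mm.
Rainfall = ε × PW = 0.41 × 44.1 = 18.1 mm.

PW ≈ 44.1 mm; rainfall ≈ 18.1 mm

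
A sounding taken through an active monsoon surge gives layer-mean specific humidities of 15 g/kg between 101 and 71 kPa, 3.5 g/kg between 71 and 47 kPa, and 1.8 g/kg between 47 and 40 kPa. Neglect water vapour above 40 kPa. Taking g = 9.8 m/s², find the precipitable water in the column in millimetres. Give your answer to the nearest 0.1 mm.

Precipitable water is the column-integrated vapour mass per unit area: PW = (1/g) Σ q̄ Δp, with q in kg/kg and Δp in Pa (1 kg/m² of water = 1 mm).
Layer 101–71 kPa: Δp = 300 hPa = 30000 Pa, q̄ = 0.015 kg/kg → 0.015 × 30000 / 9.8 = 45.92 mm
Layer 71–47 kPa: Δp = 240 hPa = 24000 Pa, q̄ = 0.0035 kg/kg → 0.0035 × 24000 / 9.8 = 8.57 mm
Layer 47–40 kPa: Δp = 70 hPa = 7000 Pa, q̄ = 0.0018 kg/kg → 0.0018 × 7000 / 9.8 = 1.29 mm
PW = 45.92 + 8.57 + 1.29 = 55.78 ≈ 55.8 mm.

PW ≈ 55.8 mm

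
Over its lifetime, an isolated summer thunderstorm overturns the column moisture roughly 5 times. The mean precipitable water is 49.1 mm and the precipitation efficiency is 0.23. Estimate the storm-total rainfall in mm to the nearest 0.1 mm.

Each cycle deposits ε × PW = 0.23 × 49.1 = 11.293 mm.
Over 5 cycles: 5 × 11.293 = 56.5 mm.

rainfall ≈ 56.5 mm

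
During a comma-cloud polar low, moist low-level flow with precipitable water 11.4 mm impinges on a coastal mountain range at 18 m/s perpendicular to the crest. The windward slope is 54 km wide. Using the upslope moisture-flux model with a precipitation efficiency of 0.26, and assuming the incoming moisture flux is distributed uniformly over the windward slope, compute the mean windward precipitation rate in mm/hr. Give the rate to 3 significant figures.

Incoming column moisture flux per unit ridge length: F = V × PW = 18 × 11.4 = 205.2 mm·m/s.
Spread over the 54 km slope with efficiency ε = 0.26: R = ε·F/W = 0.26 × 205.2 / 54000 m = 9.880e-04 mm/s.
R = 9.880e-04 × 3600 = 3.56 mm/hr.

R ≈ 3.56 mm/hr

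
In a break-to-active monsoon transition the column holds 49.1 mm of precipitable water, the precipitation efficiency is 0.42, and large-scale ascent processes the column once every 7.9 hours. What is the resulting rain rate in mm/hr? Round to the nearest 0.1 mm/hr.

R ≈ 2.6 mm/hr

Each overturning extracts ε × PW = 0.42 × 49.1 = 20.622 mm.
Rate = ε·PW / τ = 20.622 / 7.9 h = 2.6 mm/hr.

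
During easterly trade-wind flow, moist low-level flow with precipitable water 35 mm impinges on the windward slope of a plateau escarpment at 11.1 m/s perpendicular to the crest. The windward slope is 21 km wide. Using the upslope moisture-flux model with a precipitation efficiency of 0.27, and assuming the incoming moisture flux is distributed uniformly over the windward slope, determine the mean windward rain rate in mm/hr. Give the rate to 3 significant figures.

Incoming column moisture flux per unit ridge length: F = V × PW = 11.1 × 35 = 388.5 mm·m/s.
Spread over the 21 km slope with efficiency ε = 0.27: R = ε·F/W = 0.27 × 388.5 / 21000 m = 4.995e-03 mm/s.
R = 4.995e-03 × 3600 = 18.0 mm/hr.

R ≈ 18.0 mm/hr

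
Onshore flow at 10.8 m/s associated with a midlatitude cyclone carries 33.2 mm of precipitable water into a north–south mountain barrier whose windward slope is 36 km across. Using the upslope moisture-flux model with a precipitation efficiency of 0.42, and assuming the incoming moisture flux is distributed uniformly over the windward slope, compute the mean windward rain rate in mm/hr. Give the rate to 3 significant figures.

R ≈ 15.1 mm/hr

Incoming column moisture flux per unit ridge length: F = V × PW = 10.8 × 33.2 = 358.56 mm·m/s.
Spread over the 36 km slope with efficiency ε = 0.42: R = ε·F/W = 0.42 × 358.56 / 36000 m = 4.183e-03 mm/s.
R = 4.183e-03 × 3600 = 15.1 mm/hr.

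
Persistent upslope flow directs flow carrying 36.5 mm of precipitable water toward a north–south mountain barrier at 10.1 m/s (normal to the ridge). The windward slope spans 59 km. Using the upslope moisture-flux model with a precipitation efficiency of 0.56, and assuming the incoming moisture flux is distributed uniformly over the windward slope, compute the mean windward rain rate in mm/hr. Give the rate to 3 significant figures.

Incoming column moisture flux per unit ridge length: F = V × PW = 10.1 × 36.5 = 368.65 mm·m/s.
Spread over the 59 km slope with efficiency ε = 0.56: R = ε·F/W = 0.56 × 368.65 / 59000 m = 3.499e-03 mm/s.
R = 3.499e-03 × 3600 = 12.6 mm/hr.

R ≈ 12.6 mm/hr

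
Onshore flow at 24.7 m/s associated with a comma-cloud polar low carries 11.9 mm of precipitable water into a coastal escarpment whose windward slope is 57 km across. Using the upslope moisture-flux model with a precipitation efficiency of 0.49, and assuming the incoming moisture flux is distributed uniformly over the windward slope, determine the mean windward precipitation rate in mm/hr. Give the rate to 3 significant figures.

R ≈ 9.10 mm/hr

Incoming column moisture flux per unit ridge length: F = V × PW = 24.7 × 11.9 = 293.93 mm·m/s.
Spread over the 57 km slope with efficiency ε = 0.49: R = ε·F/W = 0.49 × 293.93 / 57000 m = 2.527e-03 mm/s.
R = 2.527e-03 × 3600 = 9.10 mm/hr.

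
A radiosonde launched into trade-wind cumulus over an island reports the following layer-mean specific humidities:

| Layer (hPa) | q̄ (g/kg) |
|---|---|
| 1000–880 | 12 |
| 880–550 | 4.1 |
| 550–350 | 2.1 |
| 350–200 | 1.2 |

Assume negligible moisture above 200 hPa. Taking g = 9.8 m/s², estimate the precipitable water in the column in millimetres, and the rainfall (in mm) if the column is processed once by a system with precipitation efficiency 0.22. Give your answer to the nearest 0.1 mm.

PW ≈ 34.6 mm; rainfall ≈ 7.6 mm

Precipitable water is the column-integrated vapour mass per unit area: PW = (1/g) Σ q̄ Δp, with q in kg/kg and Δp in Pa (1 kg/m² of water = 1 mm).
Layer 1000–880 hPa: Δp = 120 hPa = 12000 Pa, q̄ = 0.012 kg/kg → 0.012 × 12000 / 9.8 = 14.69 mm
Layer 880–550 hPa: Δp = 330 hPa = 33000 Pa, q̄ = 0.0041 kg/kg → 0.0041 × 33000 / 9.8 = 13.81 mm
Layer 550–350 hPa: Δp = 200 hPa = 20000 Pa, q̄ = 0.0021 kg/kg → 0.0021 × 20000 / 9.8 = 4.29 mm
Layer 350–200 hPa: Δp = 150 hPa = 15000 Pa, q̄ = 0.0012 kg/kg → 0.0012 × 15000 / 9.8 = 1.84 mm
PW = 14.69 + 13.81 + 4.29 + 1.84 = 34.63 ≈ 34.6 mm.
Rainfall = ε × PW = 0.22 × 34.6 = 7.6 mm.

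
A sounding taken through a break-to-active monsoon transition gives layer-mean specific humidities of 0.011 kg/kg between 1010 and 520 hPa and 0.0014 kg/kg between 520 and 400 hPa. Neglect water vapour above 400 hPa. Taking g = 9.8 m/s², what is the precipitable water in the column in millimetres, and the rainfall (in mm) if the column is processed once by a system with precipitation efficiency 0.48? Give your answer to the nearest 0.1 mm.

PW ≈ 56.7 mm; rainfall ≈ 27.2 mm

Precipitable water is the column-integrated vapour mass per unit area: PW = (1/g) Σ q̄ Δp, with q in kg/kg and Δp in Pa (1 kg/m² of water = 1 mm).
Layer 1010–520 hPa: Δp = 490 hPa = 49000 Pa, q̄ = 0.011 kg/kg → 0.011 × 49000 / 9.8 = 55.00 mm
Layer 520–400 hPa: Δp = 120 hPa = 12000 Pa, q̄ = 0.0014 kg/kg → 0.0014 × 12000 / 9.8 = 1.71 mm
PW = 55.00 + 1.71 = 56.71 ≈ 56.7 mm.
Rainfall = ε × PW = 0.48 × 56.7 = 27.2 mm.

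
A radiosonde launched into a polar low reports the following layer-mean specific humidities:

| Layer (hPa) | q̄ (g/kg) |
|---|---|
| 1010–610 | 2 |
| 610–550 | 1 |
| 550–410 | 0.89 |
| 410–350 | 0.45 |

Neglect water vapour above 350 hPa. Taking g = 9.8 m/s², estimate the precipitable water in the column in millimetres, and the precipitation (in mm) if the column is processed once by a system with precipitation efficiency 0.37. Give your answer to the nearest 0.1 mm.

PW ≈ 10.3 mm; precipitation ≈ 3.8 mm

Precipitable water is the column-integrated vapour mass per unit area: PW = (1/g) Σ q̄ Δp, with q in kg/kg and Δp in Pa (1 kg/m² of water = 1 mm).
Layer 1010–610 hPa: Δp = 400 hPa = 40000 Pa, q̄ = 0.002 kg/kg → 0.002 × 40000 / 9.8 = 8.16 mm
Layer 610–550 hPa: Δp = 60 hPa = 6000 Pa, q̄ = 0.001 kg/kg → 0.001 × 6000 / 9.8 = 0.61 mm
Layer 550–410 hPa: Δp = 140 hPa = 14000 Pa, q̄ = 0.00089 kg/kg → 0.00089 × 14000 / 9.8 = 1.27 mm
Layer 410–350 hPa: Δp = 60 hPa = 6000 Pa, q̄ = 0.00045 kg/kg → 0.00045 × 6000 / 9.8 = 0.28 mm
PW = 8.16 + 0.61 + 1.27 + 0.28 = 10.32 ≈ 10.3 mm.
Precipitation = ε × PW = 0.37 × 10.3 = 3.8 mm.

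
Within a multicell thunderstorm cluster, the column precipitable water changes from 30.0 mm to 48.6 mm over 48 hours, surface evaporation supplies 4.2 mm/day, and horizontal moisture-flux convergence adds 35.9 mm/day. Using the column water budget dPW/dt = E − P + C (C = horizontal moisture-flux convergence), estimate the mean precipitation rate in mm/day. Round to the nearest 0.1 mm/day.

dPW/dt = (48.6 − 30.0) mm / (48/24 day) = +9.300 mm/day.
P = E + C − dPW/dt = 4.2 + (35.9) − (+9.300) = 30.8 mm/day.

P ≈ 30.8 mm/day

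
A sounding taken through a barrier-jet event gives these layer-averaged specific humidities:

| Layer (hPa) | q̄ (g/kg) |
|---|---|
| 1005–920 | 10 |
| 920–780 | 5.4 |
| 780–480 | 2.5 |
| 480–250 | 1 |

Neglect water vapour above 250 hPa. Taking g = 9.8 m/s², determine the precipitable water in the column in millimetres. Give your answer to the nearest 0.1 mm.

Precipitable water is the column-integrated vapour mass per unit area: PW = (1/g) Σ q̄ Δp, with q in kg/kg and Δp in Pa (1 kg/m² of water = 1 mm).
Layer 1005–920 hPa: Δp = 85 hPa = 8500 Pa, q̄ = 0.01 kg/kg → 0.01 × 8500 / 9.8 = 8.67 mm
Layer 920–780 hPa: Δp = 140 hPa = 14000 Pa, q̄ = 0.0054 kg/kg → 0.0054 × 14000 / 9.8 = 7.71 mm
Layer 780–480 hPa: Δp = 300 hPa = 30000 Pa, q̄ = 0.0025 kg/kg → 0.0025 × 30000 / 9.8 = 7.65 mm
Layer 480–250 hPa: Δp = 230 hPa = 23000 Pa, q̄ = 0.001 kg/kg → 0.001 × 23000 / 9.8 = 2.35 mm
PW = 8.67 + 7.71 + 7.65 + 2.35 = 26.38 ≈ 26.4 mm.

PW ≈ 26.4 mm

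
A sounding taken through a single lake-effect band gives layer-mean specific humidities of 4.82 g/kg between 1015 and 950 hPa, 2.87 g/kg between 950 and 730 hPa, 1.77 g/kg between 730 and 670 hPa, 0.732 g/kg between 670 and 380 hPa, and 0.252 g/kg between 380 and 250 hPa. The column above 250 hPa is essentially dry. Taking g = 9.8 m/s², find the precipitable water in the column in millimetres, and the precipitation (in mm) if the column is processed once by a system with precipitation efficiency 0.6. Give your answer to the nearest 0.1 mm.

Precipitable water is the column-integrated vapour mass per unit area: PW = (1/g) Σ q̄ Δp, with q in kg/kg and Δp in Pa (1 kg/m² of water = 1 mm).
Layer 1015–950 hPa: Δp = 65 hPa = 6500 Pa, q̄ = 0.00482 kg/kg → 0.00482 × 6500 / 9.8 = 3.20 mm
Layer 950–730 hPa: Δp = 220 hPa = 22000 Pa, q̄ = 0.00287 kg/kg → 0.00287 × 22000 / 9.8 = 6.44 mm
Layer 730–670 hPa: Δp = 60 hPa = 6000 Pa, q̄ = 0.00177 kg/kg → 0.00177 × 6000 / 9.8 = 1.08 mm
Layer 670–380 hPa: Δp = 290 hPa = 29000 Pa, q̄ = 0.000732 kg/kg → 0.000732 × 29000 / 9.8 = 2.17 mm
Layer 380–250 hPa: Δp = 130 hPa = 13000 Pa, q̄ = 0.000252 kg/kg → 0.000252 × 13000 / 9.8 = 0.33 mm
PW = 3.20 + 6.44 + 1.08 + 2.17 + 0.33 = 13.22 ≈ 13.2 mm.
Precipitation = ε × PW = 0.6 × 13.2 = 7.9 mm.

PW ≈ 13.2 mm; precipitation ≈ 7.9 mm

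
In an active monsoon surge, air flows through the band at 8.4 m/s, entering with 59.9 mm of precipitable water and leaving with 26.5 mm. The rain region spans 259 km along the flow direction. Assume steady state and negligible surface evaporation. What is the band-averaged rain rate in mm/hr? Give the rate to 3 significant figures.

Column moisture flux per unit crosswind length is F = V × PW.
Inflow: F_in = 8.4 × 59.9 = 503.16 mm·m/s
Outflow: F_out = 8.4 × 26.5 = 222.6 mm·m/s
Steady-state rate R = (F_in − F_out)/L = (503.16 − 222.6) / 259000 m = 1.083e-03 mm/s.
R = 1.083e-03 × 3600 = 3.90 mm/hr.

R ≈ 3.90 mm/hr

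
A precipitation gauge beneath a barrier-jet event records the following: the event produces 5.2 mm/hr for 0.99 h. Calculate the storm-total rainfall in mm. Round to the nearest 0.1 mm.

Total = Σ Rᵢ Δtᵢ = 5.2 × 0.99
      = 5.148 = 5.1 mm.

total ≈ 5.1 mm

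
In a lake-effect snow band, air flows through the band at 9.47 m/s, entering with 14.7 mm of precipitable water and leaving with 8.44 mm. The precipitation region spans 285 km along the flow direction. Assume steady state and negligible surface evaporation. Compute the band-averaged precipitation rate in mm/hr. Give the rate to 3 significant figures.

Column moisture flux per unit crosswind length is F = V × PW.
Inflow: F_in = 9.47 × 14.7 = 139.209 mm·m/s
Outflow: F_out = 9.47 × 8.44 = 79.9268 mm·m/s
Steady-state rate R = (F_in − F_out)/L = (139.209 − 79.9268) / 285000 m = 2.080e-04 mm/s.
R = 2.080e-04 × 3600 = 0.749 mm/hr.

R ≈ 0.749 mm/hr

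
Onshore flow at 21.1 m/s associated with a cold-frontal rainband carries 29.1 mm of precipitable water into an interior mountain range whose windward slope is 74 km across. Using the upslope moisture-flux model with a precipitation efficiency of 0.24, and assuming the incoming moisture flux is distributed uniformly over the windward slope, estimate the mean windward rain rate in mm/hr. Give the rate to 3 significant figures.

Incoming column moisture flux per unit ridge length: F = V × PW = 21.1 × 29.1 = 614.01 mm·m/s.
Spread over the 74 km slope with efficiency ε = 0.24: R = ε·F/W = 0.24 × 614.01 / 74000 m = 1.991e-03 mm/s.
R = 1.991e-03 × 3600 = 7.17 mm/hr.

R ≈ 7.17 mm/hr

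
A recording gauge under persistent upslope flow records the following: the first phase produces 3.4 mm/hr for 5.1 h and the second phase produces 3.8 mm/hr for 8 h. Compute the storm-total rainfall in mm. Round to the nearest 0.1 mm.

total ≈ 47.7 mm

Total = Σ Rᵢ Δtᵢ = 3.4 × 5.1 + 3.8 × 8
      = 17.34 + 30.4 = 47.7 mm.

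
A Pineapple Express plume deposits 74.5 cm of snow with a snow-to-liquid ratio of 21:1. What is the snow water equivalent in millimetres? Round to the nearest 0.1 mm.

SWE ≈ 35.5 mm

SWE = snow depth / ratio = 74.5 cm / 21 = 3.548 cm = 35.5 mm.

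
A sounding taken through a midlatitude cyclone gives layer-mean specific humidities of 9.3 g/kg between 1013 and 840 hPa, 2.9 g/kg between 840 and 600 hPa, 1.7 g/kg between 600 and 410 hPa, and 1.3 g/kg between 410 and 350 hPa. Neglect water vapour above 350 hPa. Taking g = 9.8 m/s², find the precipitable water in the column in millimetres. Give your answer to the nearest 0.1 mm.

PW ≈ 27.6 mm

Precipitable water is the column-integrated vapour mass per unit area: PW = (1/g) Σ q̄ Δp, with q in kg/kg and Δp in Pa (1 kg/m² of water = 1 mm).
Layer 1013–840 hPa: Δp = 173 hPa = 17300 Pa, q̄ = 0.0093 kg/kg → 0.0093 × 17300 / 9.8 = 16.42 mm
Layer 840–600 hPa: Δp = 240 hPa = 24000 Pa, q̄ = 0.0029 kg/kg → 0.0029 × 24000 / 9.8 = 7.10 mm
Layer 600–410 hPa: Δp = 190 hPa = 19000 Pa, q̄ = 0.0017 kg/kg → 0.0017 × 19000 / 9.8 = 3.30 mm
Layer 410–350 hPa: Δp = 60 hPa = 6000 Pa, q̄ = 0.0013 kg/kg → 0.0013 × 6000 / 9.8 = 0.80 mm
PW = 16.42 + 7.10 + 3.30 + 0.80 = 27.62 ≈ 27.6 mm.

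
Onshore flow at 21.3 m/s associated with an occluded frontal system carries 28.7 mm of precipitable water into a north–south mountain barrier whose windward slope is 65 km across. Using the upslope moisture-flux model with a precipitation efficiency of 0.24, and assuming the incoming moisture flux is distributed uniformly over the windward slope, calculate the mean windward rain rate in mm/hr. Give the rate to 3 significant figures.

R ≈ 8.13 mm/hr

Incoming column moisture flux per unit ridge length: F = V × PW = 21.3 × 28.7 = 611.31 mm·m/s.
Spread over the 65 km slope with efficiency ε = 0.24: R = ε·F/W = 0.24 × 611.31 / 65000 m = 2.257e-03 mm/s.
R = 2.257e-03 × 3600 = 8.13 mm/hr.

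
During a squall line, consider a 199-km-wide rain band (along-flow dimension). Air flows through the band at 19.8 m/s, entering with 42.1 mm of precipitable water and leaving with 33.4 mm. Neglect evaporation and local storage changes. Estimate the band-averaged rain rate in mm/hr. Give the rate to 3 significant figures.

R ≈ 3.12 mm/hr

Column moisture flux per unit crosswind length is F = V × PW.
Inflow: F_in = 19.8 × 42.1 = 833.58 mm·m/s
Outflow: F_out = 19.8 × 33.4 = 661.32 mm·m/s
Steady-state rate R = (F_in − F_out)/L = (833.58 − 661.32) / 199000 m = 8.656e-04 mm/s.
R = 8.656e-04 × 3600 = 3.12 mm/hr.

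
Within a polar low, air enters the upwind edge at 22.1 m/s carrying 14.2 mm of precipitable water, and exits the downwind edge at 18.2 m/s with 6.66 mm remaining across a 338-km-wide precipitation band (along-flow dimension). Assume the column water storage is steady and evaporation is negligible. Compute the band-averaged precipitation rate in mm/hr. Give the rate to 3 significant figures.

Column moisture flux per unit crosswind length is F = V × PW.
Inflow: F_in = 22.1 × 14.2 = 313.82 mm·m/s
Outflow: F_out = 18.2 × 6.66 = 121.212 mm·m/s
Steady-state rate R = (F_in − F_out)/L = (313.82 − 121.212) / 338000 m = 5.698e-04 mm/s.
R = 5.698e-04 × 3600 = 2.05 mm/hr.

R ≈ 2.05 mm/hr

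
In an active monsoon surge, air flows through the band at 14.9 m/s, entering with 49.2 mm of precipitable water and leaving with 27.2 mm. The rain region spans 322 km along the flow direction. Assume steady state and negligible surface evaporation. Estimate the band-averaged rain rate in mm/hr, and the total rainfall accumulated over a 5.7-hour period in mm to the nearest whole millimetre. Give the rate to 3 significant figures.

Column moisture flux per unit crosswind length is F = V × PW.
Inflow: F_in = 14.9 × 49.2 = 733.08 mm·m/s
Outflow: F_out = 14.9 × 27.2 = 405.28 mm·m/s
Steady-state rate R = (F_in − F_out)/L = (733.08 − 405.28) / 322000 m = 1.018e-03 mm/s.
R = 1.018e-03 × 3600 = 3.66 mm/hr.
Over 5.7 h: total = 3.66 × 5.7 = 20.862 ≈ 21 mm.

R ≈ 3.66 mm/hr; total ≈ 21 mm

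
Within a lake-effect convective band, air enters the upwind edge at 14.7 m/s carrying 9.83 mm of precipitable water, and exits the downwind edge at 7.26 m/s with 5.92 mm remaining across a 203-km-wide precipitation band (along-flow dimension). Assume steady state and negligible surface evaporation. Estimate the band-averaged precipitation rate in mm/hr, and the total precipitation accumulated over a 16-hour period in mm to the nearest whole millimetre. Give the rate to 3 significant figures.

Column moisture flux per unit crosswind length is F = V × PW.
Inflow: F_in = 14.7 × 9.83 = 144.501 mm·m/s
Outflow: F_out = 7.26 × 5.92 = 42.9792 mm·m/s
Steady-state rate R = (F_in − F_out)/L = (144.501 − 42.9792) / 203000 m = 5.001e-04 mm/s.
R = 5.001e-04 × 3600 = 1.80 mm/hr.
Over 16 h: total = 1.80 × 16 = 28.8 ≈ 29 mm.

R ≈ 1.80 mm/hr; total ≈ 29 mm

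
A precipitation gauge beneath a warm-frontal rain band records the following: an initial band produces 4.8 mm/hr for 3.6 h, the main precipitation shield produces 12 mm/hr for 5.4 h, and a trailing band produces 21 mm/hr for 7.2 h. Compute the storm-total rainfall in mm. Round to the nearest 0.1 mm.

total ≈ 233.3 mm

Total = Σ Rᵢ Δtᵢ = 4.8 × 3.6 + 12 × 5.4 + 21 × 7.2
      = 17.28 + 64.8 + 151.2 = 233.3 mm.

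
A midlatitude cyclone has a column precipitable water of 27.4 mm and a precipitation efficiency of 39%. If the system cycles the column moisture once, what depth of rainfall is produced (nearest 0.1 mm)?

Rainfall = ε × PW = 0.39 × 27.4 = 10.7 mm.

rainfall ≈ 10.7 mm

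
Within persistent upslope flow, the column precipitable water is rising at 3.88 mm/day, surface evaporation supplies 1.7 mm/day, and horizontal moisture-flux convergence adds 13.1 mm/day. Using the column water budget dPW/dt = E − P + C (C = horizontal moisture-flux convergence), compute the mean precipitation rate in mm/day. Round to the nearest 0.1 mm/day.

dPW/dt = +3.88 mm/day.
P = E + C − dPW/dt = 1.7 + (13.1) − (+3.88) = 10.9 mm/day.

P ≈ 10.9 mm/day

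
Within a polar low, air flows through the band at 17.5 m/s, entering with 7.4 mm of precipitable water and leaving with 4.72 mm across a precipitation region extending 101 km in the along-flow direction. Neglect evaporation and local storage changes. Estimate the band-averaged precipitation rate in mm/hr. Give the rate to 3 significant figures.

Column moisture flux per unit crosswind length is F = V × PW.
Inflow: F_in = 17.5 × 7.4 = 129.5 mm·m/s
Outflow: F_out = 17.5 × 4.72 = 82.6 mm·m/s
Steady-state rate R = (F_in − F_out)/L = (129.5 − 82.6) / 101000 m = 4.644e-04 mm/s.
R = 4.644e-04 × 3600 = 1.67 mm/hr.

R ≈ 1.67 mm/hr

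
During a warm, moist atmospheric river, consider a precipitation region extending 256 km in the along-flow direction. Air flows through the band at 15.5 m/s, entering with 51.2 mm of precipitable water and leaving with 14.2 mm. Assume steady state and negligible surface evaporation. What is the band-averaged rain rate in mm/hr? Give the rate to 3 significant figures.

Column moisture flux per unit crosswind length is F = V × PW.
Inflow: F_in = 15.5 × 51.2 = 793.6 mm·m/s
Outflow: F_out = 15.5 × 14.2 = 220.1 mm·m/s
Steady-state rate R = (F_in − F_out)/L = (793.6 − 220.1) / 256000 m = 2.240e-03 mm/s.
R = 2.240e-03 × 3600 = 8.06 mm/hr.

R ≈ 8.06 mm/hr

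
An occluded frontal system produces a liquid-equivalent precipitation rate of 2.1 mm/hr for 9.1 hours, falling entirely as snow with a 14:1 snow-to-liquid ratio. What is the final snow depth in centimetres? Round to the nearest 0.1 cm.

Liquid-equivalent depth = 2.1 × 9.1 = 19.11 mm.
Snow depth = 19.11 mm × 14 = 267.54 mm = 26.8 cm.

snow depth ≈ 26.8 cm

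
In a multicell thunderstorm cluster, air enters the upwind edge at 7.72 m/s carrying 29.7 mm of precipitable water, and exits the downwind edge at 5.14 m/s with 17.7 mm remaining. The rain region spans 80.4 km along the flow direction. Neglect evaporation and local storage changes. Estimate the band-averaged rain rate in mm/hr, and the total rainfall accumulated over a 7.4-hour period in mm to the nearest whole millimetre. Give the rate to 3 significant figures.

R ≈ 6.19 mm/hr; total ≈ 46 mm

Column moisture flux per unit crosswind length is F = V × PW.
Inflow: F_in = 7.72 × 29.7 = 229.284 mm·m/s
Outflow: F_out = 5.14 × 17.7 = 90.978 mm·m/s
Steady-state rate R = (F_in − F_out)/L = (229.284 − 90.978) / 80400 m = 1.720e-03 mm/s.
R = 1.720e-03 × 3600 = 6.19 mm/hr.
Over 7.4 h: total = 6.19 × 7.4 = 45.806 ≈ 46 mm.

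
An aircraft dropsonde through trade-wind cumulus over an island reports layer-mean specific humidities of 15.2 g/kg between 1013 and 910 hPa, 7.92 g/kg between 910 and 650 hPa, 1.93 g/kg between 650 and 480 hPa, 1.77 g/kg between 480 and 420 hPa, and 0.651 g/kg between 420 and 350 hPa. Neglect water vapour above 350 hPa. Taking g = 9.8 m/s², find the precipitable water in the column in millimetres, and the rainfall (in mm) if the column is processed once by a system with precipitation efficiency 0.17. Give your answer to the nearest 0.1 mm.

Precipitable water is the column-integrated vapour mass per unit area: PW = (1/g) Σ q̄ Δp, with q in kg/kg and Δp in Pa (1 kg/m² of water = 1 mm).
Layer 1013–910 hPa: Δp = 103 hPa = 10300 Pa, q̄ = 0.0152 kg/kg → 0.0152 × 10300 / 9.8 = 15.98 mm
Layer 910–650 hPa: Δp = 260 hPa = 26000 Pa, q̄ = 0.00792 kg/kg → 0.00792 × 26000 / 9.8 = 21.01 mm
Layer 650–480 hPa: Δp = 170 hPa = 17000 Pa, q̄ = 0.00193 kg/kg → 0.00193 × 17000 / 9.8 = 3.35 mm
Layer 480–420 hPa: Δp = 60 hPa = 6000 Pa, q̄ = 0.00177 kg/kg → 0.00177 × 6000 / 9.8 = 1.08 mm
Layer 420–350 hPa: Δp = 70 hPa = 7000 Pa, q̄ = 0.000651 kg/kg → 0.000651 × 7000 / 9.8 = 0.47 mm
PW = 15.98 + 21.01 + 3.35 + 1.08 + 0.47 = 41.89 ≈ 41.9 mm.
Rainfall = ε × PW = 0.17 × 41.9 = 7.1 mm.

PW ≈ 41.9 mm; rainfall ≈ 7.1 mm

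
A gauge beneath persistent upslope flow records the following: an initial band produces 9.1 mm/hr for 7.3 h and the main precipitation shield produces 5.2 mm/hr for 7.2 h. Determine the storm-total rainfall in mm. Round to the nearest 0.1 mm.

total ≈ 103.9 mm

Total = Σ Rᵢ Δtᵢ = 9.1 × 7.3 + 5.2 × 7.2
      = 66.43 + 37.44 = 103.9 mm.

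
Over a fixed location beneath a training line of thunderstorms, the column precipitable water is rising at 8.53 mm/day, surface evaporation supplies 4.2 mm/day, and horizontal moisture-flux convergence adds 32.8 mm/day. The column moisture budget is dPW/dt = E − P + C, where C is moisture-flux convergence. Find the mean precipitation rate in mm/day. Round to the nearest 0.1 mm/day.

P ≈ 28.5 mm/day

dPW/dt = +8.53 mm/day.
P = E + C − dPW/dt = 4.2 + (32.8) − (+8.53) = 28.5 mm/day.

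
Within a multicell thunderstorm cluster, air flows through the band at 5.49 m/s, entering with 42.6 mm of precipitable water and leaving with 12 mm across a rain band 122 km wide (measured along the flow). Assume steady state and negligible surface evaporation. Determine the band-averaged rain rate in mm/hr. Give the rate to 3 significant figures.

R ≈ 4.96 mm/hr

Column moisture flux per unit crosswind length is F = V × PW.
Inflow: F_in = 5.49 × 42.6 = 233.874 mm·m/s
Outflow: F_out = 5.49 × 12 = 65.88 mm·m/s
Steady-state rate R = (F_in − F_out)/L = (233.874 − 65.88) / 122000 m = 1.377e-03 mm/s.
R = 1.377e-03 × 3600 = 4.96 mm/hr.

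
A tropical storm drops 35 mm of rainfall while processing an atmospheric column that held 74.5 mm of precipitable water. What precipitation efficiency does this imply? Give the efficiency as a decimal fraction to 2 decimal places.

ε ≈ 0.47

ε = rainfall / PW = 35 / 74.5 = 0.47.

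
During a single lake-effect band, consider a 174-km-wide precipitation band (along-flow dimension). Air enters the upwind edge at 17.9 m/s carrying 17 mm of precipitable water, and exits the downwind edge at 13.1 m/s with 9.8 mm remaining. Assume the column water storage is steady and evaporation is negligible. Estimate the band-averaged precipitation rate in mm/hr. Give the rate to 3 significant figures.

Column moisture flux per unit crosswind length is F = V × PW.
Inflow: F_in = 17.9 × 17 = 304.3 mm·m/s
Outflow: F_out = 13.1 × 9.8 = 128.38 mm·m/s
Steady-state rate R = (F_in − F_out)/L = (304.3 − 128.38) / 174000 m = 1.011e-03 mm/s.
R = 1.011e-03 × 3600 = 3.64 mm/hr.

R ≈ 3.64 mm/hr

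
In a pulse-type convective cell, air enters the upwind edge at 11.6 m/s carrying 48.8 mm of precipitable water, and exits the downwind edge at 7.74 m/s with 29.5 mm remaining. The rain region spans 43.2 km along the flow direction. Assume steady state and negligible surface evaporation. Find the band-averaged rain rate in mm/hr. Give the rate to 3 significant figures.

R ≈ 28.1 mm/hr

Column moisture flux per unit crosswind length is F = V × PW.
Inflow: F_in = 11.6 × 48.8 = 566.08 mm·m/s
Outflow: F_out = 7.74 × 29.5 = 228.33 mm·m/s
Steady-state rate R = (F_in − F_out)/L = (566.08 − 228.33) / 43200 m = 7.818e-03 mm/s.
R = 7.818e-03 × 3600 = 28.1 mm/hr.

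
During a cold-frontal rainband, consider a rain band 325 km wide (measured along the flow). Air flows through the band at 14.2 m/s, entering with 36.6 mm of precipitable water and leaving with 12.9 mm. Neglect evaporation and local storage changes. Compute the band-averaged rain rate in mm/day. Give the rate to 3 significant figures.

R ≈ 89.5 mm/day

Column moisture flux per unit crosswind length is F = V × PW.
Inflow: F_in = 14.2 × 36.6 = 519.72 mm·m/s
Outflow: F_out = 14.2 × 12.9 = 183.18 mm·m/s
Steady-state rate R = (F_in − F_out)/L = (519.72 − 183.18) / 325000 m = 1.036e-03 mm/s.
R = 1.036e-03 × 3600 × 24 = 89.5 mm/day.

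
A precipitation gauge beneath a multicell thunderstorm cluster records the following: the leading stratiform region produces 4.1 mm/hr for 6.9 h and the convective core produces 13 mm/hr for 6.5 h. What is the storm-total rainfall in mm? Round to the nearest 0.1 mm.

total ≈ 112.8 mm

Total = Σ Rᵢ Δtᵢ = 4.1 × 6.9 + 13 × 6.5
      = 28.29 + 84.5 = 112.8 mm.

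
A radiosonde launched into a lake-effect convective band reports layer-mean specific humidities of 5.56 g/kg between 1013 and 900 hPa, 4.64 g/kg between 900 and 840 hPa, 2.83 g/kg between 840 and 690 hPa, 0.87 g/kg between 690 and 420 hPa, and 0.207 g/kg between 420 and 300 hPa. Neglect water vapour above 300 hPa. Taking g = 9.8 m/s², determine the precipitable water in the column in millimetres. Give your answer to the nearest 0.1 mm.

Precipitable water is the column-integrated vapour mass per unit area: PW = (1/g) Σ q̄ Δp, with q in kg/kg and Δp in Pa (1 kg/m² of water = 1 mm).
Layer 1013–900 hPa: Δp = 113 hPa = 11300 Pa, q̄ = 0.00556 kg/kg → 0.00556 × 11300 / 9.8 = 6.41 mm
Layer 900–840 hPa: Δp = 60 hPa = 6000 Pa, q̄ = 0.00464 kg/kg → 0.00464 × 6000 / 9.8 = 2.84 mm
Layer 840–690 hPa: Δp = 150 hPa = 15000 Pa, q̄ = 0.00283 kg/kg → 0.00283 × 15000 / 9.8 = 4.33 mm
Layer 690–420 hPa: Δp = 270 hPa = 27000 Pa, q̄ = 0.00087 kg/kg → 0.00087 × 27000 / 9.8 = 2.40 mm
Layer 420–300 hPa: Δp = 120 hPa = 12000 Pa, q̄ = 0.000207 kg/kg → 0.000207 × 12000 / 9.8 = 0.25 mm
PW = 6.41 + 2.84 + 4.33 + 2.40 + 0.25 = 16.23 ≈ 16.2 mm.

PW ≈ 16.2 mm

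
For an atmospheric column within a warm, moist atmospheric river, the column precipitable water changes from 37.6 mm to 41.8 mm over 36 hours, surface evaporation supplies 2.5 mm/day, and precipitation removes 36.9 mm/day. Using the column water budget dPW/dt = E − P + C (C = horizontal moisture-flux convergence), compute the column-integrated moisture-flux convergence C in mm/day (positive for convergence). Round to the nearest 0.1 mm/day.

C ≈ 37.2 mm/day

dPW/dt = (41.8 − 37.6) mm / (36/24 day) = +2.800 mm/day.
C = dPW/dt − E + P = (+2.800) − 2.5 + 36.9 = 37.2 mm/day.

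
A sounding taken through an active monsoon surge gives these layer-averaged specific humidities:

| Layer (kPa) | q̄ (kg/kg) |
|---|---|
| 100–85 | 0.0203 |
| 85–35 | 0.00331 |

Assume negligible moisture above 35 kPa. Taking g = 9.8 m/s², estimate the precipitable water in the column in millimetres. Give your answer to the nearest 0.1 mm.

PW ≈ 48.0 mm

Precipitable water is the column-integrated vapour mass per unit area: PW = (1/g) Σ q̄ Δp, with q in kg/kg and Δp in Pa (1 kg/m² of water = 1 mm).
Layer 100–85 kPa: Δp = 150 hPa = 15000 Pa, q̄ = 0.0203 kg/kg → 0.0203 × 15000 / 9.8 = 31.07 mm
Layer 85–35 kPa: Δp = 500 hPa = 50000 Pa, q̄ = 0.00331 kg/kg → 0.00331 × 50000 / 9.8 = 16.89 mm
PW = 31.07 + 16.89 = 47.96 ≈ 48.0 mm.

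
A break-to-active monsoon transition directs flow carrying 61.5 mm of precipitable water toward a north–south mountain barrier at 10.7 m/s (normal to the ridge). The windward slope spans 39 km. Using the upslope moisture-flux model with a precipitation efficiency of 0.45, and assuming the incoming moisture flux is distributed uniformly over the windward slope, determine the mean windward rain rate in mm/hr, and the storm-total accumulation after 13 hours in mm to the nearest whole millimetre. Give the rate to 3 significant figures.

R ≈ 27.3 mm/hr; total ≈ 355 mm

Incoming column moisture flux per unit ridge length: F = V × PW = 10.7 × 61.5 = 658.05 mm·m/s.
Spread over the 39 km slope with efficiency ε = 0.45: R = ε·F/W = 0.45 × 658.05 / 39000 m = 7.593e-03 mm/s.
R = 7.593e-03 × 3600 = 27.3 mm/hr.
Over 13 h: total = 27.3 × 13 = 354.9 ≈ 355 mm.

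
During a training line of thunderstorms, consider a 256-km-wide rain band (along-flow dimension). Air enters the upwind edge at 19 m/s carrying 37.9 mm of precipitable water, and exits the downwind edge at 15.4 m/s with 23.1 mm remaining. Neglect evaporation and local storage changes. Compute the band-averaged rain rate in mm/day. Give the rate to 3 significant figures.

Column moisture flux per unit crosswind length is F = V × PW.
Inflow: F_in = 19 × 37.9 = 720.1 mm·m/s
Outflow: F_out = 15.4 × 23.1 = 355.74 mm·m/s
Steady-state rate R = (F_in − F_out)/L = (720.1 − 355.74) / 256000 m = 1.423e-03 mm/s.
R = 1.423e-03 × 3600 × 24 = 123 mm/day.

R ≈ 123 mm/day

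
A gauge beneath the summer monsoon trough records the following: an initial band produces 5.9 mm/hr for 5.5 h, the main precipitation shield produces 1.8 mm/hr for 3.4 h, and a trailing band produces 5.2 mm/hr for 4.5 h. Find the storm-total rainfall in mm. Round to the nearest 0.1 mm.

Total = Σ Rᵢ Δtᵢ = 5.9 × 5.5 + 1.8 × 3.4 + 5.2 × 4.5
      = 32.45 + 6.12 + 23.4 = 62.0 mm.

total ≈ 62.0 mm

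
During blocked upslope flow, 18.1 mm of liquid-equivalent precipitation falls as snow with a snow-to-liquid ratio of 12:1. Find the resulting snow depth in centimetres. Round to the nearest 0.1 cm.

Snow depth = liquid × ratio = 18.1 mm × 12 = 217.2 mm = 21.7 cm.

snow depth ≈ 21.7 cm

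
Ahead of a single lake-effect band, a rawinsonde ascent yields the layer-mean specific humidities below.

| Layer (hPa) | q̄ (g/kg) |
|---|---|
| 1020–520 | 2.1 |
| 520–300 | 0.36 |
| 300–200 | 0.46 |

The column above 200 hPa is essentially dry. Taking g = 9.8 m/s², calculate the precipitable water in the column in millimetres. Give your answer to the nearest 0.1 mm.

Precipitable water is the column-integrated vapour mass per unit area: PW = (1/g) Σ q̄ Δp, with q in kg/kg and Δp in Pa (1 kg/m² of water = 1 mm).
Layer 1020–520 hPa: Δp = 500 hPa = 50000 Pa, q̄ = 0.0021 kg/kg → 0.0021 × 50000 / 9.8 = 10.71 mm
Layer 520–300 hPa: Δp = 220 hPa = 22000 Pa, q̄ = 0.00036 kg/kg → 0.00036 × 22000 / 9.8 = 0.81 mm
Layer 300–200 hPa: Δp = 100 hPa = 10000 Pa, q̄ = 0.00046 kg/kg → 0.00046 × 10000 / 9.8 = 0.47 mm
PW = 10.71 + 0.81 + 0.47 = 11.99 ≈ 12.0 mm.

PW ≈ 12.0 mm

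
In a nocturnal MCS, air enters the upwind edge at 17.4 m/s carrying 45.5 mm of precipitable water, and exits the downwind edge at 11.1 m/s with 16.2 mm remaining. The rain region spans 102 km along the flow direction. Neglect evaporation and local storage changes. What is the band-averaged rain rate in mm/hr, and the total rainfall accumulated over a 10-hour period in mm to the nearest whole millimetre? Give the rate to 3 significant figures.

R ≈ 21.6 mm/hr; total ≈ 216 mm

Column moisture flux per unit crosswind length is F = V × PW.
Inflow: F_in = 17.4 × 45.5 = 791.7 mm·m/s
Outflow: F_out = 11.1 × 16.2 = 179.82 mm·m/s
Steady-state rate R = (F_in − F_out)/L = (791.7 − 179.82) / 102000 m = 5.999e-03 mm/s.
R = 5.999e-03 × 3600 = 21.6 mm/hr.
Over 10 h: total = 21.6 × 10 = 216 mm.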